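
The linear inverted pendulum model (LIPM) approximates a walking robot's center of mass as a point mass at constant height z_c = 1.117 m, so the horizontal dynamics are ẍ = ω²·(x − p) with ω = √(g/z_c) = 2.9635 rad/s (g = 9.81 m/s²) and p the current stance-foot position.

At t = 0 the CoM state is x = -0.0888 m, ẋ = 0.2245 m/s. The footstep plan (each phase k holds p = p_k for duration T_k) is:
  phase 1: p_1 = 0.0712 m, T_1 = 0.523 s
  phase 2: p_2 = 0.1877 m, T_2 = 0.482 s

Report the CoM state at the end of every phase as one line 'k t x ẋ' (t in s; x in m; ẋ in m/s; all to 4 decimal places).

1 0.5230 -0.1523 -0.5139
2 1.0050 -0.9032 -3.1145

phase 1: p=0.0712, T=0.523, ωT=1.549910, cosh=2.461658, sinh=2.249391; start (x,ẋ)=(-0.088800, 0.224500) → end (x,ẋ)=(-0.152263, -0.513929)
phase 2: p=0.1877, T=0.482, ωT=1.428407, cosh=2.205869, sinh=1.966179; start (x,ẋ)=(-0.152263, -0.513929) → end (x,ẋ)=(-0.903187, -3.114544)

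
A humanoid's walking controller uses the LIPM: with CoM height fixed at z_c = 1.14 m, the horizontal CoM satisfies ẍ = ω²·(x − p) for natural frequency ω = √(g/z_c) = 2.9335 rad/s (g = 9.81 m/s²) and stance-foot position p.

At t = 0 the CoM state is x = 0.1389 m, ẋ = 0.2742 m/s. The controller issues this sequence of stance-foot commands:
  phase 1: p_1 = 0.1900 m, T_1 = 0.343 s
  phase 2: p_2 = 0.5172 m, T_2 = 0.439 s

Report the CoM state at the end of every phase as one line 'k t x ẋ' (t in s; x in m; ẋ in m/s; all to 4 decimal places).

phase 1: p=0.1900, T=0.343, ωT=1.006190, cosh=1.550385, sinh=1.184776; start (x,ẋ)=(0.138900, 0.274200) → end (x,ẋ)=(0.221519, 0.247516)
phase 2: p=0.5172, T=0.439, ωT=1.287807, cosh=1.950351, sinh=1.674476; start (x,ẋ)=(0.221519, 0.247516) → end (x,ẋ)=(0.081802, -0.969667)

1 0.3430 0.2215 0.2475
2 0.7820 0.0818 -0.9697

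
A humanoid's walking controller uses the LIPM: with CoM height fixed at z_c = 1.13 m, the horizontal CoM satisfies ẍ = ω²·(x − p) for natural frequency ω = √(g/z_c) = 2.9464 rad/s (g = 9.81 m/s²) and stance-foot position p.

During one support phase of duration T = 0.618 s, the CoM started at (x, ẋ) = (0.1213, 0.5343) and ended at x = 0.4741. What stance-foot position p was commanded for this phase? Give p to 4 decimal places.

ωT = 2.9464·0.618 = 1.820875; cosh(ωT) = 3.169573, sinh(ωT) = 3.007689
x(T) = p + (x₀−p)·cosh(ωT) + (ẋ₀/ω)·sinh(ωT) ⇒ p·(1 − cosh) = x(T) − x₀·cosh − (ẋ₀/ω)·sinh
numerator   = 0.4741 − (0.1213)·3.169573 − (0.5343/2.9464)·3.007689 = -0.455783
denominator = 1 − 3.169573 = -2.169573
p = -0.455783 / -2.169573 = 0.2101

p = 0.2101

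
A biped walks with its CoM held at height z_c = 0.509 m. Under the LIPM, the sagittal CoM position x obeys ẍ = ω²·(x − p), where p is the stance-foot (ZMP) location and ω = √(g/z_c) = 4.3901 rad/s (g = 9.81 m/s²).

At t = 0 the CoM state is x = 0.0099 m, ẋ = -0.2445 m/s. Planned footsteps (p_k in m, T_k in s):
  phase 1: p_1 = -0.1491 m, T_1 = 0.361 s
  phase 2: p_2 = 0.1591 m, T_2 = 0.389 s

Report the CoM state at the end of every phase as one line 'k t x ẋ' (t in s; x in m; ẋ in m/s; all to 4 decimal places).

phase 1: p=-0.1491, T=0.361, ωT=1.584826, cosh=2.541713, sinh=2.336730; start (x,ẋ)=(0.009900, -0.244500) → end (x,ẋ)=(0.124892, 1.009649)
phase 2: p=0.1591, T=0.389, ωT=1.707749, cosh=2.848901, sinh=2.667628; start (x,ẋ)=(0.124892, 1.009649) → end (x,ẋ)=(0.675154, 2.475772)

1 0.3610 0.1249 1.0096
2 0.7500 0.6752 2.4758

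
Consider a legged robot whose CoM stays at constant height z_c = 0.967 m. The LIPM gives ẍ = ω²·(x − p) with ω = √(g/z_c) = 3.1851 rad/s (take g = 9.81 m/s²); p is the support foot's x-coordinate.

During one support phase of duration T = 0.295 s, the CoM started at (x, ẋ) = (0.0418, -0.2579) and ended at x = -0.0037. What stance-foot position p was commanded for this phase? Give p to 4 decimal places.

p = -0.0472

ωT = 3.1851·0.295 = 0.939604; cosh(ωT) = 1.474876, sinh(ωT) = 1.084093
x(T) = p + (x₀−p)·cosh(ωT) + (ẋ₀/ω)·sinh(ωT) ⇒ p·(1 − cosh) = x(T) − x₀·cosh − (ẋ₀/ω)·sinh
numerator   = -0.0037 − (0.0418)·1.474876 − (-0.2579/3.1851)·1.084093 = 0.022430
denominator = 1 − 1.474876 = -0.474876
p = 0.022430 / -0.474876 = -0.0472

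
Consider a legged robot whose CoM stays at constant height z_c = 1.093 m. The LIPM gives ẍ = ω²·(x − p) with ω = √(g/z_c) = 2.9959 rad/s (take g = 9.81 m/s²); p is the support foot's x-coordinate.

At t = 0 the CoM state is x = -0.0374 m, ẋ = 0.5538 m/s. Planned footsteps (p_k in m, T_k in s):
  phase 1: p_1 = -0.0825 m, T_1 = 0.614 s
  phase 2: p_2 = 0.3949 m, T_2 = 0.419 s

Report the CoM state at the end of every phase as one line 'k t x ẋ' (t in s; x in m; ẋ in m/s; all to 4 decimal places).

phase 1: p=-0.0825, T=0.614, ωT=1.839483, cosh=3.226090, sinh=3.067191; start (x,ẋ)=(-0.037400, 0.553800) → end (x,ẋ)=(0.629975, 2.201033)
phase 2: p=0.3949, T=0.419, ωT=1.255282, cosh=1.896912, sinh=1.611916; start (x,ẋ)=(0.629975, 2.201033) → end (x,ẋ)=(2.025062, 5.310375)

1 0.6140 0.6300 2.2010
2 1.0330 2.0251 5.3104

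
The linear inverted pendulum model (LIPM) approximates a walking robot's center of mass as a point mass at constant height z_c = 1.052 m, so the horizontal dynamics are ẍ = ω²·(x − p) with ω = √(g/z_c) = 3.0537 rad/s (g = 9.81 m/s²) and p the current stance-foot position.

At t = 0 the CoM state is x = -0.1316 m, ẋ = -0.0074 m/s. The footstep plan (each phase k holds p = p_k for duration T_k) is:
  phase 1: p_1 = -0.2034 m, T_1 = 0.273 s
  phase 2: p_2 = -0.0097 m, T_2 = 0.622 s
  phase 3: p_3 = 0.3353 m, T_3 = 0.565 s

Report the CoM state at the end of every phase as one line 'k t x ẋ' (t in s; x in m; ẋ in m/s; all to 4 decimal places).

phase 1: p=-0.2034, T=0.273, ωT=0.833660, cosh=1.368092, sinh=0.933636; start (x,ẋ)=(-0.131600, -0.007400) → end (x,ẋ)=(-0.107433, 0.194581)
phase 2: p=-0.0097, T=0.622, ωT=1.899401, cosh=3.415776, sinh=3.266118; start (x,ẋ)=(-0.107433, 0.194581) → end (x,ẋ)=(-0.135419, -0.310123)
phase 3: p=0.3353, T=0.565, ωT=1.725340, cosh=2.896272, sinh=2.718160; start (x,ẋ)=(-0.135419, -0.310123) → end (x,ẋ)=(-1.304078, -4.805381)

1 0.2730 -0.1074 0.1946
2 0.8950 -0.1354 -0.3101
3 1.4600 -1.3041 -4.8054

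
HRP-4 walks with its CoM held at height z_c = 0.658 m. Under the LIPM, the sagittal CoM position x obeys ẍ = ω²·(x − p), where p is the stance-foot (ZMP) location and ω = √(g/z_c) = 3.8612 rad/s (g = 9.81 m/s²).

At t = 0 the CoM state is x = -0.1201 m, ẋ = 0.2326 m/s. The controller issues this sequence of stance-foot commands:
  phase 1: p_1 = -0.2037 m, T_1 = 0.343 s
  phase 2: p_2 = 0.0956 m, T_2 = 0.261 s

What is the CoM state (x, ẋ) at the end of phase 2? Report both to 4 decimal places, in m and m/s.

phase 1: p=-0.2037, T=0.343, ωT=1.324392, cosh=2.012931, sinh=1.746966; start (x,ẋ)=(-0.120100, 0.232600) → end (x,ẋ)=(0.069819, 1.032122)
phase 2: p=0.0956, T=0.261, ωT=1.007773, cosh=1.552262, sinh=1.187231; start (x,ẋ)=(0.069819, 1.032122) → end (x,ẋ)=(0.372935, 1.483940)

x = 0.3729, ẋ = 1.4839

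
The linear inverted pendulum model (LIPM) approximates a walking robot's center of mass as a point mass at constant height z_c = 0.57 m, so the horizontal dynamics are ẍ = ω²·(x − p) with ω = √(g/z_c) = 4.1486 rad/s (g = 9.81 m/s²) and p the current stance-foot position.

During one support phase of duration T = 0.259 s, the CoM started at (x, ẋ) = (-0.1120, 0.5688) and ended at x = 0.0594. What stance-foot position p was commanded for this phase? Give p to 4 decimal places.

ωT = 4.1486·0.259 = 1.074487; cosh(ωT) = 1.634982, sinh(ωT) = 1.293509
x(T) = p + (x₀−p)·cosh(ωT) + (ẋ₀/ω)·sinh(ωT) ⇒ p·(1 − cosh) = x(T) − x₀·cosh − (ẋ₀/ω)·sinh
numerator   = 0.0594 − (-0.1120)·1.634982 − (0.5688/4.1486)·1.293509 = 0.065169
denominator = 1 − 1.634982 = -0.634982
p = 0.065169 / -0.634982 = -0.1026

p = -0.1026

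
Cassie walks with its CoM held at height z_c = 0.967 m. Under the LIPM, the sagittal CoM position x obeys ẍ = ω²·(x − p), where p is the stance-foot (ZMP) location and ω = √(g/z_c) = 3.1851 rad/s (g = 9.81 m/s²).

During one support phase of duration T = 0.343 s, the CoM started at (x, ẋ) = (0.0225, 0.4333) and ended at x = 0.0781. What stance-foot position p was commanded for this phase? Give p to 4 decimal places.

p = 0.2114

ωT = 3.1851·0.343 = 1.092489; cosh(ωT) = 1.658534, sinh(ωT) = 1.323153
x(T) = p + (x₀−p)·cosh(ωT) + (ẋ₀/ω)·sinh(ωT) ⇒ p·(1 − cosh) = x(T) − x₀·cosh − (ẋ₀/ω)·sinh
numerator   = 0.0781 − (0.0225)·1.658534 − (0.4333/3.1851)·1.323153 = -0.139218
denominator = 1 − 1.658534 = -0.658534
p = -0.139218 / -0.658534 = 0.2114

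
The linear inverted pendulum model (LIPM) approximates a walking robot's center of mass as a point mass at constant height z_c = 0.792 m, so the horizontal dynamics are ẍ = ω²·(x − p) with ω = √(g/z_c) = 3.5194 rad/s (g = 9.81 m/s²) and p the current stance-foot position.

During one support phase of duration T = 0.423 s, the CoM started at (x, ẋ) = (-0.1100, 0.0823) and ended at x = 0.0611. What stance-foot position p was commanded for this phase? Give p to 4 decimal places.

p = -0.2018

ωT = 3.5194·0.423 = 1.488706; cosh(ωT) = 2.328511, sinh(ωT) = 2.102847
x(T) = p + (x₀−p)·cosh(ωT) + (ẋ₀/ω)·sinh(ωT) ⇒ p·(1 − cosh) = x(T) − x₀·cosh − (ẋ₀/ω)·sinh
numerator   = 0.0611 − (-0.1100)·2.328511 − (0.0823/3.5194)·2.102847 = 0.268062
denominator = 1 − 2.328511 = -1.328511
p = 0.268062 / -1.328511 = -0.2018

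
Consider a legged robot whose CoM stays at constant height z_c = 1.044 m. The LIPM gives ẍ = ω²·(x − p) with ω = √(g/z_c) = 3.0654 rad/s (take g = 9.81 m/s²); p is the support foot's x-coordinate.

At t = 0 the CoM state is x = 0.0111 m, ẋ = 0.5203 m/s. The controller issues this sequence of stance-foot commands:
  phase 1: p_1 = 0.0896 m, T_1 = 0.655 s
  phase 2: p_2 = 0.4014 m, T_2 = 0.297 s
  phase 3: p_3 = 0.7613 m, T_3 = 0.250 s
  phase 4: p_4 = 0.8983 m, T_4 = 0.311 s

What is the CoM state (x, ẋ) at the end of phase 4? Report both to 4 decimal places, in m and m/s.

phase 1: p=0.0896, T=0.655, ωT=2.007837, cosh=3.790735, sinh=3.656456; start (x,ẋ)=(0.011100, 0.520300) → end (x,ẋ)=(0.412649, 1.092452)
phase 2: p=0.4014, T=0.297, ωT=0.910424, cosh=1.443865, sinh=1.041511; start (x,ẋ)=(0.412649, 1.092452) → end (x,ẋ)=(0.788818, 1.613268)
phase 3: p=0.7613, T=0.250, ωT=0.766350, cosh=1.308302, sinh=0.843596; start (x,ẋ)=(0.788818, 1.613268) → end (x,ẋ)=(1.241271, 2.181800)
phase 4: p=0.8983, T=0.311, ωT=0.953339, cosh=1.489905, sinh=1.104454; start (x,ẋ)=(1.241271, 2.181800) → end (x,ẋ)=(2.195390, 4.411837)

x = 2.1954, ẋ = 4.4118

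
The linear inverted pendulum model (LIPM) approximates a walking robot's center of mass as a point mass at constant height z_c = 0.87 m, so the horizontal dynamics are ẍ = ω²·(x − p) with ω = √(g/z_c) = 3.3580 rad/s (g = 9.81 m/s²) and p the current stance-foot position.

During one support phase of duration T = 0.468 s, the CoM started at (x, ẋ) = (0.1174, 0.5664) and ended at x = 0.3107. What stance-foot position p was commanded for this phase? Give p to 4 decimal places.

p = 0.2466

ωT = 3.3580·0.468 = 1.571544; cosh(ωT) = 2.510900, sinh(ωT) = 2.303176
x(T) = p + (x₀−p)·cosh(ωT) + (ẋ₀/ω)·sinh(ωT) ⇒ p·(1 − cosh) = x(T) − x₀·cosh − (ẋ₀/ω)·sinh
numerator   = 0.3107 − (0.1174)·2.510900 − (0.5664/3.3580)·2.303176 = -0.372560
denominator = 1 − 2.510900 = -1.510900
p = -0.372560 / -1.510900 = 0.2466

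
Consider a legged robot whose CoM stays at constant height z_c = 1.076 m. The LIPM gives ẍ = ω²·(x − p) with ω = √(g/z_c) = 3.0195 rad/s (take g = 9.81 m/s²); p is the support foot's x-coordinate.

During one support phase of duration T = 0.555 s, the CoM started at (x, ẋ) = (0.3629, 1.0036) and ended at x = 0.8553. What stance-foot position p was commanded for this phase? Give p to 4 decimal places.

ωT = 3.0195·0.555 = 1.675822; cosh(ωT) = 2.765171, sinh(ωT) = 2.578017
x(T) = p + (x₀−p)·cosh(ωT) + (ẋ₀/ω)·sinh(ωT) ⇒ p·(1 − cosh) = x(T) − x₀·cosh − (ẋ₀/ω)·sinh
numerator   = 0.8553 − (0.3629)·2.765171 − (1.0036/3.0195)·2.578017 = -1.005044
denominator = 1 − 2.765171 = -1.765171
p = -1.005044 / -1.765171 = 0.5694

p = 0.5694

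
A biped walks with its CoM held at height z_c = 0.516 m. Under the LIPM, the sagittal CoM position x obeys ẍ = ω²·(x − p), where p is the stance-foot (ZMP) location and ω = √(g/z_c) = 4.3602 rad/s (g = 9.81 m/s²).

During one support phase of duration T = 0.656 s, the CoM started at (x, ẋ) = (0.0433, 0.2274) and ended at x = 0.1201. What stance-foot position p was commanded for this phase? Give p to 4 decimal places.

p = 0.0919

ωT = 4.3602·0.656 = 2.860291; cosh(ωT) = 8.761932, sinh(ωT) = 8.704680
x(T) = p + (x₀−p)·cosh(ωT) + (ẋ₀/ω)·sinh(ωT) ⇒ p·(1 − cosh) = x(T) − x₀·cosh − (ẋ₀/ω)·sinh
numerator   = 0.1201 − (0.0433)·8.761932 − (0.2274/4.3602)·8.704680 = -0.713272
denominator = 1 − 8.761932 = -7.761932
p = -0.713272 / -7.761932 = 0.0919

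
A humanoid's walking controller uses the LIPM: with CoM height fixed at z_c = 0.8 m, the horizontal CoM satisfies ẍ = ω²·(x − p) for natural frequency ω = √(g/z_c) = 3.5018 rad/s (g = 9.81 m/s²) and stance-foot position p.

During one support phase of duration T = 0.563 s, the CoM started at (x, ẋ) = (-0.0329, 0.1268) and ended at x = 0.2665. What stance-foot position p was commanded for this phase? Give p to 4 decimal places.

ωT = 3.5018·0.563 = 1.971513; cosh(ωT) = 3.660391, sinh(ωT) = 3.521145
x(T) = p + (x₀−p)·cosh(ωT) + (ẋ₀/ω)·sinh(ωT) ⇒ p·(1 − cosh) = x(T) − x₀·cosh − (ẋ₀/ω)·sinh
numerator   = 0.2665 − (-0.0329)·3.660391 − (0.1268/3.5018)·3.521145 = 0.259426
denominator = 1 − 3.660391 = -2.660391
p = 0.259426 / -2.660391 = -0.0975

p = -0.0975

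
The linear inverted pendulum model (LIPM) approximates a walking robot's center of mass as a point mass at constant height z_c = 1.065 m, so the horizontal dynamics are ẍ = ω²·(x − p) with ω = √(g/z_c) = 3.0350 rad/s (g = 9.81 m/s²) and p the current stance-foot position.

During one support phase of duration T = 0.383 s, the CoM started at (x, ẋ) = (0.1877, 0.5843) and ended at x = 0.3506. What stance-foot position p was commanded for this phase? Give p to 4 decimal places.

p = 0.3397

ωT = 3.0350·0.383 = 1.162405; cosh(ωT) = 1.755174, sinh(ωT) = 1.442441
x(T) = p + (x₀−p)·cosh(ωT) + (ẋ₀/ω)·sinh(ωT) ⇒ p·(1 − cosh) = x(T) − x₀·cosh − (ẋ₀/ω)·sinh
numerator   = 0.3506 − (0.1877)·1.755174 − (0.5843/3.0350)·1.442441 = -0.256546
denominator = 1 − 1.755174 = -0.755174
p = -0.256546 / -0.755174 = 0.3397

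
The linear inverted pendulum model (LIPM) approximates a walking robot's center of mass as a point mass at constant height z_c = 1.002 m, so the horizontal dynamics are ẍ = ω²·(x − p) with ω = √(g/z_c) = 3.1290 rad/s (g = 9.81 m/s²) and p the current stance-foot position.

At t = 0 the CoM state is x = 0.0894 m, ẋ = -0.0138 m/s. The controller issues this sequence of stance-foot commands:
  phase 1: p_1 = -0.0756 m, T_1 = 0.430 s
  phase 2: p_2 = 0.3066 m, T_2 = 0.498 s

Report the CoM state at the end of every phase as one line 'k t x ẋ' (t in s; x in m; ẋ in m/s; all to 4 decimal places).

phase 1: p=-0.0756, T=0.430, ωT=1.345470, cosh=2.050204, sinh=1.789787; start (x,ẋ)=(0.089400, -0.013800) → end (x,ẋ)=(0.254790, 0.895747)
phase 2: p=0.3066, T=0.498, ωT=1.558242, cosh=2.480484, sinh=2.269978; start (x,ẋ)=(0.254790, 0.895747) → end (x,ẋ)=(0.827919, 1.853893)

1 0.4300 0.2548 0.8957
2 0.9280 0.8279 1.8539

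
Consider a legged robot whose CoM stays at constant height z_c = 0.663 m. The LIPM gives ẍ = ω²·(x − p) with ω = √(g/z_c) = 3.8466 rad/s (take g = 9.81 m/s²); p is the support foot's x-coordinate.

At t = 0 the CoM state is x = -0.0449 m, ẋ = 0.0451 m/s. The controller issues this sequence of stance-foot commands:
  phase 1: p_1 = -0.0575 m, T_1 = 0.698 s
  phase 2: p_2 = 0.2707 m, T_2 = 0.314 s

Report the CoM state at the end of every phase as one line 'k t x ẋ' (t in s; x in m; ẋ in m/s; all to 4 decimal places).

phase 1: p=-0.0575, T=0.698, ωT=2.684927, cosh=7.362677, sinh=7.294451; start (x,ẋ)=(-0.044900, 0.045100) → end (x,ẋ)=(0.120795, 0.685598)
phase 2: p=0.2707, T=0.314, ωT=1.207832, cosh=1.822534, sinh=1.523690; start (x,ẋ)=(0.120795, 0.685598) → end (x,ẋ)=(0.269067, 0.370926)

1 0.6980 0.1208 0.6856
2 1.0120 0.2691 0.3709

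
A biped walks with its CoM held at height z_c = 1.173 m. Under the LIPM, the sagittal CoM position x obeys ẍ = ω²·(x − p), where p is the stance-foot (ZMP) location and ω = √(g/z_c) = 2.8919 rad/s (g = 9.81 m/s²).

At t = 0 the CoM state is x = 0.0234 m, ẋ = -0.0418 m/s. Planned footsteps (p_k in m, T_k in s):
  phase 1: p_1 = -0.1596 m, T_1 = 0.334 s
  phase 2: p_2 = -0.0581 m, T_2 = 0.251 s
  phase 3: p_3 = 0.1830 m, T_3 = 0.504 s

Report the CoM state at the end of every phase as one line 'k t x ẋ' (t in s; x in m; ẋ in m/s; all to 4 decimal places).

1 0.3340 0.0994 0.5316
2 0.5850 0.2882 1.0382
3 1.0890 1.1504 2.9684

phase 1: p=-0.1596, T=0.334, ωT=0.965895, cosh=1.503890, sinh=1.123247; start (x,ẋ)=(0.023400, -0.041800) → end (x,ẋ)=(0.099376, 0.531580)
phase 2: p=-0.0581, T=0.251, ωT=0.725867, cosh=1.275213, sinh=0.791308; start (x,ẋ)=(0.099376, 0.531580) → end (x,ẋ)=(0.288172, 1.038244)
phase 3: p=0.1830, T=0.504, ωT=1.457518, cosh=2.264049, sinh=2.031235; start (x,ẋ)=(0.288172, 1.038244) → end (x,ẋ)=(1.150363, 2.968425)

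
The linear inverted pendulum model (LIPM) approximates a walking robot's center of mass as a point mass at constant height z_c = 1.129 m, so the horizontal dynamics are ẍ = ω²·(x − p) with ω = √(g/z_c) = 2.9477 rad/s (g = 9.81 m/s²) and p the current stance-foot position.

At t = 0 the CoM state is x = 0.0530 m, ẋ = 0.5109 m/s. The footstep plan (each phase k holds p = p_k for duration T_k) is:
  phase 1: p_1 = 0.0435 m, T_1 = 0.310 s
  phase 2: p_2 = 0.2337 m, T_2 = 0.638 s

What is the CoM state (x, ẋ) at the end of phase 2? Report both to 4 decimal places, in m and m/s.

x = 1.0854, ẋ = 2.6256

phase 1: p=0.0435, T=0.310, ωT=0.913787, cosh=1.447376, sinh=1.046373; start (x,ẋ)=(0.053000, 0.510900) → end (x,ẋ)=(0.238609, 0.768766)
phase 2: p=0.2337, T=0.638, ωT=1.880633, cosh=3.355073, sinh=3.202579; start (x,ẋ)=(0.238609, 0.768766) → end (x,ẋ)=(1.085409, 2.625608)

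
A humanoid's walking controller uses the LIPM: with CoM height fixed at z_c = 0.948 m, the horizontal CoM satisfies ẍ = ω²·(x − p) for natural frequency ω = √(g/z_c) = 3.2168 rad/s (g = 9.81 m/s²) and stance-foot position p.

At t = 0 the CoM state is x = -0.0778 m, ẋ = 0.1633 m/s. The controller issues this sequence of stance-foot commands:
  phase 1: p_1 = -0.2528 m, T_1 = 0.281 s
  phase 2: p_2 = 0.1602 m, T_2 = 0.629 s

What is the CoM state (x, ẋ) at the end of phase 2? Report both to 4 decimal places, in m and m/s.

x = 0.6826, ẋ = 1.8347

phase 1: p=-0.2528, T=0.281, ωT=0.903921, cosh=1.437122, sinh=1.032143; start (x,ẋ)=(-0.077800, 0.163300) → end (x,ẋ)=(0.051093, 0.815717)
phase 2: p=0.1602, T=0.629, ωT=2.023367, cosh=3.847980, sinh=3.715771; start (x,ẋ)=(0.051093, 0.815717) → end (x,ẋ)=(0.682604, 1.834717)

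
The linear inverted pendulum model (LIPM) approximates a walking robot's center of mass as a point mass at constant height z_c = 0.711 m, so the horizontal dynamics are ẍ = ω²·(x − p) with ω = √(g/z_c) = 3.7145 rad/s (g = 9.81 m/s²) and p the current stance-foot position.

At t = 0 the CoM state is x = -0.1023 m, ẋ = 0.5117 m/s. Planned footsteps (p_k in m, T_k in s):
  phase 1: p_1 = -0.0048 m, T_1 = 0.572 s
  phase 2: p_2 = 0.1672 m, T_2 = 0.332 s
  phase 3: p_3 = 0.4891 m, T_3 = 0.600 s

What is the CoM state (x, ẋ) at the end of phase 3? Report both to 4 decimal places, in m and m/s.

phase 1: p=-0.0048, T=0.572, ωT=2.124694, cosh=4.244903, sinh=4.125433; start (x,ẋ)=(-0.102300, 0.511700) → end (x,ẋ)=(0.149631, 0.678034)
phase 2: p=0.1672, T=0.332, ωT=1.233214, cosh=1.861799, sinh=1.570444; start (x,ẋ)=(0.149631, 0.678034) → end (x,ẋ)=(0.421155, 1.159877)
phase 3: p=0.4891, T=0.600, ωT=2.228700, cosh=4.697726, sinh=4.590058; start (x,ẋ)=(0.421155, 1.159877) → end (x,ẋ)=(1.603187, 4.290331)

x = 1.6032, ẋ = 4.2903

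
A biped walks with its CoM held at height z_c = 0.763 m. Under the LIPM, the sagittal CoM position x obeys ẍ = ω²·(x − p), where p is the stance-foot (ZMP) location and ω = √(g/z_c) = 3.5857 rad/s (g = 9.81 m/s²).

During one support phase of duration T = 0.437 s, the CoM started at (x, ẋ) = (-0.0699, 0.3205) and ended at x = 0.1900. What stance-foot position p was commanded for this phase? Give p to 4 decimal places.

ωT = 3.5857·0.437 = 1.566951; cosh(ωT) = 2.500348, sinh(ωT) = 2.291667
x(T) = p + (x₀−p)·cosh(ωT) + (ẋ₀/ω)·sinh(ωT) ⇒ p·(1 − cosh) = x(T) − x₀·cosh − (ẋ₀/ω)·sinh
numerator   = 0.1900 − (-0.0699)·2.500348 − (0.3205/3.5857)·2.291667 = 0.159939
denominator = 1 − 2.500348 = -1.500348
p = 0.159939 / -1.500348 = -0.1066

p = -0.1066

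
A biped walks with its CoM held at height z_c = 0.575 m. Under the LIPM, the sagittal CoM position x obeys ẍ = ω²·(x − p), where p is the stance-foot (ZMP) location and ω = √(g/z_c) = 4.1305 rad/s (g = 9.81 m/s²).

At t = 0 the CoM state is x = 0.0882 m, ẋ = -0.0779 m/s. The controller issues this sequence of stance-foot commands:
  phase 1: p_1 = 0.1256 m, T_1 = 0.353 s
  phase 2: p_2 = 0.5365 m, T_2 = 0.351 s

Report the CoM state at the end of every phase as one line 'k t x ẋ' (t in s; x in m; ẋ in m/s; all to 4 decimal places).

phase 1: p=0.1256, T=0.353, ωT=1.458066, cosh=2.265164, sinh=2.032478; start (x,ẋ)=(0.088200, -0.077900) → end (x,ẋ)=(0.002551, -0.490435)
phase 2: p=0.5365, T=0.351, ωT=1.449805, cosh=2.248451, sinh=2.013835; start (x,ẋ)=(0.002551, -0.490435) → end (x,ẋ)=(-0.903171, -5.544184)

1 0.3530 0.0026 -0.4904
2 0.7040 -0.9032 -5.5442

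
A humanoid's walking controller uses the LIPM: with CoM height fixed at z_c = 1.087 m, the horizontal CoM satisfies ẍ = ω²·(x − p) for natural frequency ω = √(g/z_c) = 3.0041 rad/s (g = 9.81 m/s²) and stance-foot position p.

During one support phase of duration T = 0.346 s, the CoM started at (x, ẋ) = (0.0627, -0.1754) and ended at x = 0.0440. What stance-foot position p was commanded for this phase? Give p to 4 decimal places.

p = -0.0279

ωT = 3.0041·0.346 = 1.039419; cosh(ωT) = 1.590616, sinh(ωT) = 1.236956
x(T) = p + (x₀−p)·cosh(ωT) + (ẋ₀/ω)·sinh(ωT) ⇒ p·(1 − cosh) = x(T) − x₀·cosh − (ẋ₀/ω)·sinh
numerator   = 0.0440 − (0.0627)·1.590616 − (-0.1754/3.0041)·1.236956 = 0.016490
denominator = 1 − 1.590616 = -0.590616
p = 0.016490 / -0.590616 = -0.0279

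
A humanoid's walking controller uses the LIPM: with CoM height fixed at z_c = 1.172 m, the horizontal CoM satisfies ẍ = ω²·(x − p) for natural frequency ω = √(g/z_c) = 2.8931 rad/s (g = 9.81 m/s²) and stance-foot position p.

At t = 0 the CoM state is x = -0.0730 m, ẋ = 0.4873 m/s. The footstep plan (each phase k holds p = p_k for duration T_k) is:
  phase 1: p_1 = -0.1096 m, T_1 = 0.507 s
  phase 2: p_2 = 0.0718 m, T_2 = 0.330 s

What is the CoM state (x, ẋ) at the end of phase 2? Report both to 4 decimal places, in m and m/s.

phase 1: p=-0.1096, T=0.507, ωT=1.466802, cosh=2.283005, sinh=2.052343; start (x,ẋ)=(-0.073000, 0.487300) → end (x,ẋ)=(0.319645, 1.329825)
phase 2: p=0.0718, T=0.330, ωT=0.954723, cosh=1.491435, sinh=1.106516; start (x,ẋ)=(0.319645, 1.329825) → end (x,ẋ)=(0.950059, 2.776764)

x = 0.9501, ẋ = 2.7768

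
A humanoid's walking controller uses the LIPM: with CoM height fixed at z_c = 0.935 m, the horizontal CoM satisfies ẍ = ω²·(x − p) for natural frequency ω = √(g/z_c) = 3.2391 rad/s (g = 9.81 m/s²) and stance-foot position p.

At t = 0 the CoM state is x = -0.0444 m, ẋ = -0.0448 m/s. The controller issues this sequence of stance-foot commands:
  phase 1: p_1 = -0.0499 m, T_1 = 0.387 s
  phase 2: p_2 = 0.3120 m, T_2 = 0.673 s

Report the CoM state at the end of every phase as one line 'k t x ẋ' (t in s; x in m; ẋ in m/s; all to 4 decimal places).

phase 1: p=-0.0499, T=0.387, ωT=1.253532, cosh=1.894093, sinh=1.608598; start (x,ẋ)=(-0.044400, -0.044800) → end (x,ẋ)=(-0.061731, -0.056198)
phase 2: p=0.3120, T=0.673, ωT=2.179914, cosh=4.479300, sinh=4.366248; start (x,ẋ)=(-0.061731, -0.056198) → end (x,ẋ)=(-1.437807, -5.537300)

1 0.3870 -0.0617 -0.0562
2 1.0600 -1.4378 -5.5373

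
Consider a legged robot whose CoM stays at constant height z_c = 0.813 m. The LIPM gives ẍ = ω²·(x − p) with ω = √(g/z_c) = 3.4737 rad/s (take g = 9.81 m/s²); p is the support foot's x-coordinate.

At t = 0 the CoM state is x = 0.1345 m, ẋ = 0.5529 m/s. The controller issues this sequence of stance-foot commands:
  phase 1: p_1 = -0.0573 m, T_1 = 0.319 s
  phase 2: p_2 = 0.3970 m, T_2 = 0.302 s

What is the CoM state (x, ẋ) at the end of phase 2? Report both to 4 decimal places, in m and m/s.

x = 1.1882, ẋ = 3.2879

phase 1: p=-0.0573, T=0.319, ωT=1.108110, cosh=1.679406, sinh=1.349224; start (x,ẋ)=(0.134500, 0.552900) → end (x,ẋ)=(0.479563, 1.827472)
phase 2: p=0.3970, T=0.302, ωT=1.049057, cosh=1.602613, sinh=1.252346; start (x,ẋ)=(0.479563, 1.827472) → end (x,ẋ)=(1.188160, 3.287900)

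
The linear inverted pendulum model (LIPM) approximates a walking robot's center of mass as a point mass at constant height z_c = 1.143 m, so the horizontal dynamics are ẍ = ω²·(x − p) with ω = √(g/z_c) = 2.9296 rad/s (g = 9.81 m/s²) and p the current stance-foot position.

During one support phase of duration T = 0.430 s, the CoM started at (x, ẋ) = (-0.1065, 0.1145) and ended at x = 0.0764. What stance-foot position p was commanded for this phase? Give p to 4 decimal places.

ωT = 2.9296·0.430 = 1.259728; cosh(ωT) = 1.904097, sinh(ωT) = 1.620366
x(T) = p + (x₀−p)·cosh(ωT) + (ẋ₀/ω)·sinh(ωT) ⇒ p·(1 − cosh) = x(T) − x₀·cosh − (ẋ₀/ω)·sinh
numerator   = 0.0764 − (-0.1065)·1.904097 − (0.1145/2.9296)·1.620366 = 0.215856
denominator = 1 − 1.904097 = -0.904097
p = 0.215856 / -0.904097 = -0.2388

p = -0.2388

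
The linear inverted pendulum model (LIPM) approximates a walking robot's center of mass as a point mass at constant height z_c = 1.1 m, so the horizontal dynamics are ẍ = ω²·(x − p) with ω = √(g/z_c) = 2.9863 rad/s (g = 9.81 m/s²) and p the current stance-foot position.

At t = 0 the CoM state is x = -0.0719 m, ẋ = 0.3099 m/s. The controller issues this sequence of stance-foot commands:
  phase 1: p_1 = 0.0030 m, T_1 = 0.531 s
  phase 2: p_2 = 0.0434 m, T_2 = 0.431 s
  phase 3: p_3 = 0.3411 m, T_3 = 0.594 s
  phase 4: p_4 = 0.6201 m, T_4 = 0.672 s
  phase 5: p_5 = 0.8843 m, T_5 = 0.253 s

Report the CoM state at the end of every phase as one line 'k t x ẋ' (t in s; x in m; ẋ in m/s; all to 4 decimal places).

1 0.5310 0.0552 0.2652
2 0.9620 0.2149 0.5758
3 1.5560 0.5104 0.6673
4 2.2280 1.0210 1.3310
5 2.4810 1.4316 2.0679

phase 1: p=0.0030, T=0.531, ωT=1.585725, cosh=2.543815, sinh=2.339016; start (x,ẋ)=(-0.071900, 0.309900) → end (x,ẋ)=(0.055197, 0.265152)
phase 2: p=0.0434, T=0.431, ωT=1.287095, cosh=1.949161, sinh=1.673089; start (x,ẋ)=(0.055197, 0.265152) → end (x,ẋ)=(0.214947, 0.575765)
phase 3: p=0.3411, T=0.594, ωT=1.773862, cosh=3.031624, sinh=2.861948; start (x,ẋ)=(0.214947, 0.575765) → end (x,ẋ)=(0.510441, 0.667319)
phase 4: p=0.6201, T=0.672, ωT=2.006794, cosh=3.786922, sinh=3.652503; start (x,ẋ)=(0.510441, 0.667319) → end (x,ẋ)=(1.021018, 1.330980)
phase 5: p=0.8843, T=0.253, ωT=0.755534, cosh=1.299254, sinh=0.829494; start (x,ẋ)=(1.021018, 1.330980) → end (x,ẋ)=(1.431633, 2.067947)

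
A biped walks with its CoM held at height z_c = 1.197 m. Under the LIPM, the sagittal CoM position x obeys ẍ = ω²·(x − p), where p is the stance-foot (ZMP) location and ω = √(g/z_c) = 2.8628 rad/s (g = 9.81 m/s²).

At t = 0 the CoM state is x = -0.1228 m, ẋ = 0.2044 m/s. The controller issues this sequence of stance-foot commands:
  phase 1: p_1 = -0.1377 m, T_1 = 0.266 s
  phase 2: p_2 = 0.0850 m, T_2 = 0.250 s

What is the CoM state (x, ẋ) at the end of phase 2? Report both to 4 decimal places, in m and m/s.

x = -0.0146, ẋ = 0.0633

phase 1: p=-0.1377, T=0.266, ωT=0.761505, cosh=1.304230, sinh=0.837267; start (x,ẋ)=(-0.122800, 0.204400) → end (x,ẋ)=(-0.058487, 0.302299)
phase 2: p=0.0850, T=0.250, ωT=0.715700, cosh=1.267234, sinh=0.778384; start (x,ẋ)=(-0.058487, 0.302299) → end (x,ẋ)=(-0.014638, 0.063342)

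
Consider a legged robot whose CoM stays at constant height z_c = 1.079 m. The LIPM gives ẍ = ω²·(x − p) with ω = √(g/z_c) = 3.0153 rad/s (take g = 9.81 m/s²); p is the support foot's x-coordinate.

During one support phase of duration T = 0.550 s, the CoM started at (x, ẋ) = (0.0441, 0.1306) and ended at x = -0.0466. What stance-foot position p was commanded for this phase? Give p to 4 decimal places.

ωT = 3.0153·0.550 = 1.658415; cosh(ωT) = 2.720711, sinh(ωT) = 2.530270
x(T) = p + (x₀−p)·cosh(ωT) + (ẋ₀/ω)·sinh(ωT) ⇒ p·(1 − cosh) = x(T) − x₀·cosh − (ẋ₀/ω)·sinh
numerator   = -0.0466 − (0.0441)·2.720711 − (0.1306/3.0153)·2.530270 = -0.276176
denominator = 1 − 2.720711 = -1.720711
p = -0.276176 / -1.720711 = 0.1605

p = 0.1605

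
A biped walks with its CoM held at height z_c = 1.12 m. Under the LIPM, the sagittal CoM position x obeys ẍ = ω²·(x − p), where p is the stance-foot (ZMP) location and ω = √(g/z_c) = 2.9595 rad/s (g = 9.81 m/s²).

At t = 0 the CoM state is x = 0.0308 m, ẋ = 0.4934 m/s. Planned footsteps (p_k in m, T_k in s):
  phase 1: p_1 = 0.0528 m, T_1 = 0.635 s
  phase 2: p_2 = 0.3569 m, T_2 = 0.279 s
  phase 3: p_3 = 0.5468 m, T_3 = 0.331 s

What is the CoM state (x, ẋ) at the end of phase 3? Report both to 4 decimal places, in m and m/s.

x = 2.1881, ẋ = 5.2304

phase 1: p=0.0528, T=0.635, ωT=1.879282, cosh=3.350752, sinh=3.198052; start (x,ẋ)=(0.030800, 0.493400) → end (x,ẋ)=(0.512254, 1.445039)
phase 2: p=0.3569, T=0.279, ωT=0.825701, cosh=1.360704, sinh=0.922776; start (x,ẋ)=(0.512254, 1.445039) → end (x,ẋ)=(1.018856, 2.390536)
phase 3: p=0.5468, T=0.331, ωT=0.979595, cosh=1.519420, sinh=1.143956; start (x,ẋ)=(1.018856, 2.390536) → end (x,ẋ)=(2.188082, 5.230392)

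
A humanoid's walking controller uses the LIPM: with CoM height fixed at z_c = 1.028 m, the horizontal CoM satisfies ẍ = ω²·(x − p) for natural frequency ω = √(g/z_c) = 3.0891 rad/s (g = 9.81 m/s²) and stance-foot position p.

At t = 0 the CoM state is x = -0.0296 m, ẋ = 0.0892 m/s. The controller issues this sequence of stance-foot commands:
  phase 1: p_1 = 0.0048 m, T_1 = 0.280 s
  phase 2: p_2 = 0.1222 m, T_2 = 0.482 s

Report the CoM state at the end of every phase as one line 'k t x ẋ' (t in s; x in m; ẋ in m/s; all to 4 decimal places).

1 0.2800 -0.0151 0.0209
2 0.7620 -0.1833 -0.8434

phase 1: p=0.0048, T=0.280, ωT=0.864948, cosh=1.397978, sinh=0.976905; start (x,ẋ)=(-0.029600, 0.089200) → end (x,ẋ)=(-0.015082, 0.020889)
phase 2: p=0.1222, T=0.482, ωT=1.488946, cosh=2.329016, sinh=2.103406; start (x,ẋ)=(-0.015082, 0.020889) → end (x,ẋ)=(-0.183308, -0.843355)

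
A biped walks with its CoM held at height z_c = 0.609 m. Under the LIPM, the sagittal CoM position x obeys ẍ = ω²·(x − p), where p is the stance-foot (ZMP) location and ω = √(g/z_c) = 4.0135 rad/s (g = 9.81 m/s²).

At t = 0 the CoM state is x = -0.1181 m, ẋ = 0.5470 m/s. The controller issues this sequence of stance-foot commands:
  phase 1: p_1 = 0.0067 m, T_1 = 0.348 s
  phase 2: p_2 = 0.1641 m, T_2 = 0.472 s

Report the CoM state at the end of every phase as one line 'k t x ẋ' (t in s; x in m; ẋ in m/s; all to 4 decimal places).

1 0.3480 -0.0024 0.2228
2 0.8200 -0.2214 -1.4134

phase 1: p=0.0067, T=0.348, ωT=1.396698, cosh=2.144622, sinh=1.897210; start (x,ẋ)=(-0.118100, 0.547000) → end (x,ẋ)=(-0.002378, 0.222825)
phase 2: p=0.1641, T=0.472, ωT=1.894372, cosh=3.399392, sinh=3.248980; start (x,ẋ)=(-0.002378, 0.222825) → end (x,ẋ)=(-0.221445, -1.413369)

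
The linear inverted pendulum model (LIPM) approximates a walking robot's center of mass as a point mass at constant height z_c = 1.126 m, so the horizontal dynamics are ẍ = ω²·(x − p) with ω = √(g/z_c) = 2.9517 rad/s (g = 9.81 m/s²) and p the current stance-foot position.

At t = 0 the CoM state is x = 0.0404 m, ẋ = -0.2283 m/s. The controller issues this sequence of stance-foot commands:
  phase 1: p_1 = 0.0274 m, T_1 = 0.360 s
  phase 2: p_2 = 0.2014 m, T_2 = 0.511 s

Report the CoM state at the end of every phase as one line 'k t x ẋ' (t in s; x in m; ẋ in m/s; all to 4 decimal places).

1 0.3600 -0.0501 -0.3209
2 0.8710 -0.6283 -2.3558

phase 1: p=0.0274, T=0.360, ωT=1.062612, cosh=1.619736, sinh=1.274184; start (x,ẋ)=(0.040400, -0.228300) → end (x,ẋ)=(-0.050096, -0.320893)
phase 2: p=0.2014, T=0.511, ωT=1.508319, cosh=2.370204, sinh=2.148922; start (x,ẋ)=(-0.050096, -0.320893) → end (x,ẋ)=(-0.628315, -2.355811)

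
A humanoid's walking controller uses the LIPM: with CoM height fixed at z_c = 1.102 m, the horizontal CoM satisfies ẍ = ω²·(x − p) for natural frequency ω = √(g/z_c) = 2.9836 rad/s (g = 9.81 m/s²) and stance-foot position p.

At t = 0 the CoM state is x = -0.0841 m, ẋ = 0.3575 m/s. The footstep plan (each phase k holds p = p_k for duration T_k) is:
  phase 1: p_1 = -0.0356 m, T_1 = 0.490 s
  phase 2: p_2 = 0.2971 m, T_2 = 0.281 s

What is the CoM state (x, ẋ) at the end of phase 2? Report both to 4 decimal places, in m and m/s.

x = 0.1878, ẋ = 0.1536

phase 1: p=-0.0356, T=0.490, ωT=1.461964, cosh=2.273103, sinh=2.041322; start (x,ẋ)=(-0.084100, 0.357500) → end (x,ẋ)=(0.098749, 0.517246)
phase 2: p=0.2971, T=0.281, ωT=0.838392, cosh=1.372525, sinh=0.940119; start (x,ẋ)=(0.098749, 0.517246) → end (x,ẋ)=(0.187840, 0.153570)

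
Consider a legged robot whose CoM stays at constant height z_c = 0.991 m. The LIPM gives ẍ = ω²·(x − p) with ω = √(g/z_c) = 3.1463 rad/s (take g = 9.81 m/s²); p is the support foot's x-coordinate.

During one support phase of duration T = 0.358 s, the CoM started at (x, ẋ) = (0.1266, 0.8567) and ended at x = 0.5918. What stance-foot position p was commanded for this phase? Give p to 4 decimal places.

p = -0.0003

ωT = 3.1463·0.358 = 1.126375; cosh(ωT) = 1.704331, sinh(ωT) = 1.380125
x(T) = p + (x₀−p)·cosh(ωT) + (ẋ₀/ω)·sinh(ωT) ⇒ p·(1 − cosh) = x(T) − x₀·cosh − (ẋ₀/ω)·sinh
numerator   = 0.5918 − (0.1266)·1.704331 − (0.8567/3.1463)·1.380125 = 0.000240
denominator = 1 − 1.704331 = -0.704331
p = 0.000240 / -0.704331 = -0.0003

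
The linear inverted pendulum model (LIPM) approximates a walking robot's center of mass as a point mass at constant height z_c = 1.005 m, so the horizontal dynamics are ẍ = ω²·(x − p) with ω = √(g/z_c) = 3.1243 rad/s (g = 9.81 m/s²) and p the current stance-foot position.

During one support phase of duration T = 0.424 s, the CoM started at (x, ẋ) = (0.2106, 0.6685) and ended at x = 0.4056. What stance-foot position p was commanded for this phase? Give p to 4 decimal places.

ωT = 3.1243·0.424 = 1.324703; cosh(ωT) = 2.013475, sinh(ωT) = 1.747594
x(T) = p + (x₀−p)·cosh(ωT) + (ẋ₀/ω)·sinh(ωT) ⇒ p·(1 − cosh) = x(T) − x₀·cosh − (ẋ₀/ω)·sinh
numerator   = 0.4056 − (0.2106)·2.013475 − (0.6685/3.1243)·1.747594 = -0.392367
denominator = 1 − 2.013475 = -1.013475
p = -0.392367 / -1.013475 = 0.3871

p = 0.3871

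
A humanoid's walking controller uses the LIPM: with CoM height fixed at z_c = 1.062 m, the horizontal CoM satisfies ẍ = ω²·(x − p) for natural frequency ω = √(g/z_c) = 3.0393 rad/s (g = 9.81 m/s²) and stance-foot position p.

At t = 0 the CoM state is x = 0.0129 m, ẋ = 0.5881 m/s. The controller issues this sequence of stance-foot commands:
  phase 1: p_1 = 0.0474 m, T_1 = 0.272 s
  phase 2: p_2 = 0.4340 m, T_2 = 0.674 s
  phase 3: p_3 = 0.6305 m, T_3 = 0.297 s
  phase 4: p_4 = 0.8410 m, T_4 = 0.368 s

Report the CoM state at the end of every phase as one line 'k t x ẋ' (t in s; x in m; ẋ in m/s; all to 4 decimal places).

1 0.2720 0.1792 0.7039
2 0.9460 0.3128 -0.1778
3 1.2430 0.1140 -1.2502
4 1.6110 -0.9523 -5.1369

phase 1: p=0.0474, T=0.272, ωT=0.826690, cosh=1.361617, sinh=0.924122; start (x,ẋ)=(0.012900, 0.588100) → end (x,ẋ)=(0.179240, 0.703868)
phase 2: p=0.4340, T=0.674, ωT=2.048488, cosh=3.942548, sinh=3.813618; start (x,ẋ)=(0.179240, 0.703868) → end (x,ẋ)=(0.312789, -0.177818)
phase 3: p=0.6305, T=0.297, ωT=0.902672, cosh=1.435834, sinh=1.030350; start (x,ẋ)=(0.312789, -0.177818) → end (x,ẋ)=(0.114038, -1.250241)
phase 4: p=0.8410, T=0.368, ωT=1.118462, cosh=1.693464, sinh=1.366682; start (x,ẋ)=(0.114038, -1.250241) → end (x,ẋ)=(-0.952279, -5.136860)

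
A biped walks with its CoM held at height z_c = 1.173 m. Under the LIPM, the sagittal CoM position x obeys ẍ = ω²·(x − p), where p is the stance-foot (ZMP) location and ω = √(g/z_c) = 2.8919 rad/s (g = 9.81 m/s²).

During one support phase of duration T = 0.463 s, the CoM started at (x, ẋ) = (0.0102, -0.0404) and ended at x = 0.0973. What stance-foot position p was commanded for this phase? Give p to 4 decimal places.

ωT = 2.8919·0.463 = 1.338950; cosh(ωT) = 2.038578, sinh(ωT) = 1.776457
x(T) = p + (x₀−p)·cosh(ωT) + (ẋ₀/ω)·sinh(ωT) ⇒ p·(1 − cosh) = x(T) − x₀·cosh − (ẋ₀/ω)·sinh
numerator   = 0.0973 − (0.0102)·2.038578 − (-0.0404/2.8919)·1.776457 = 0.101324
denominator = 1 − 2.038578 = -1.038578
p = 0.101324 / -1.038578 = -0.0976

p = -0.0976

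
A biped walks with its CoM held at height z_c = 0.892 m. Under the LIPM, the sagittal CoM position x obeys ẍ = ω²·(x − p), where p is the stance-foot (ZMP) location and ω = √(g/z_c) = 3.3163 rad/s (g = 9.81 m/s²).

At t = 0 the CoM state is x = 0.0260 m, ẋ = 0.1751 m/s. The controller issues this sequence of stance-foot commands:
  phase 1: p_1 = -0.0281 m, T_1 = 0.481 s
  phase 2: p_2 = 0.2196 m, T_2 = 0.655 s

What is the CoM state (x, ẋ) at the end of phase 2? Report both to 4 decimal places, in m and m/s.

x = 1.4309, ẋ = 4.1104

phase 1: p=-0.0281, T=0.481, ωT=1.595140, cosh=2.565950, sinh=2.363070; start (x,ẋ)=(0.026000, 0.175100) → end (x,ẋ)=(0.235488, 0.873261)
phase 2: p=0.2196, T=0.655, ωT=2.172176, cosh=4.445648, sinh=4.331719; start (x,ẋ)=(0.235488, 0.873261) → end (x,ẋ)=(1.430875, 4.110439)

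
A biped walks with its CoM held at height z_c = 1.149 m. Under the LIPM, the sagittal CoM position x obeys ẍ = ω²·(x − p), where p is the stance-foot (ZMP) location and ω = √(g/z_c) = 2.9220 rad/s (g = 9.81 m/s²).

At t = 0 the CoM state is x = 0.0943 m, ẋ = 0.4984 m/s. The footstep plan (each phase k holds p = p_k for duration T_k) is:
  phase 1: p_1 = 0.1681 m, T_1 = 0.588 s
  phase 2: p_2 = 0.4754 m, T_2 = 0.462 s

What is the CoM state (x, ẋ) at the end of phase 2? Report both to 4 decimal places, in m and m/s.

phase 1: p=0.1681, T=0.588, ωT=1.718136, cosh=2.876764, sinh=2.697364; start (x,ẋ)=(0.094300, 0.498400) → end (x,ẋ)=(0.415879, 0.852110)
phase 2: p=0.4754, T=0.462, ωT=1.349964, cosh=2.058268, sinh=1.799019; start (x,ẋ)=(0.415879, 0.852110) → end (x,ẋ)=(0.877518, 1.440985)

x = 0.8775, ẋ = 1.4410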